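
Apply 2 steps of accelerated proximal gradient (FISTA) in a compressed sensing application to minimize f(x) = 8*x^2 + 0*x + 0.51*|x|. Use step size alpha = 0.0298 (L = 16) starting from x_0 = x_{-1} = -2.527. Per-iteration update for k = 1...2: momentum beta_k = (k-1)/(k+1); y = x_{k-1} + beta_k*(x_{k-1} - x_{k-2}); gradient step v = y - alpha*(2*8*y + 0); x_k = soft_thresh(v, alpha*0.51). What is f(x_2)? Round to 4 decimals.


FISTA on f(x) = 8*x^2 + 0*x + 0.51*|x|
L = 16, alpha = 0.0298
Iteration 1: beta = 0.0, y = -2.527 + 0.0*(-2.527 + 2.527) = -2.527
  grad(y) = -40.432, v = y - alpha*grad = -1.3221
  prox(v) = soft_thresh(-1.3221, 0.0152) = -1.3069
Iteration 2: beta = 0.3333, y = -1.3069 + 0.3333*(-1.3069 + 2.527) = -0.9002
  grad(y) = -14.4038, v = y - alpha*grad = -0.471
  prox(v) = soft_thresh(-0.471, 0.0152) = -0.4558
f(x_2) = 8*(-0.4558)^2 + 0*(-0.4558) + 0.51*|-0.4558| = 1.8945


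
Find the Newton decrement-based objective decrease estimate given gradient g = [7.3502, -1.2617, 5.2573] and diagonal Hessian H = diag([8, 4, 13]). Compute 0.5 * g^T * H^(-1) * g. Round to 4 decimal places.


Step 1: H is diagonal, so H^(-1) * g = [0.9188, -0.3154, 0.4044].
Step 2: g^T H^(-1) g = sum_i g_i^2 / H_ii
  = (7.3502)^2/8 + (-1.2617)^2/4 + (5.2573)^2/13
  = 6.7532 + 0.398 + 2.1261 = 9.2772
Step 3: Objective decrease = 0.5 * g^T H^(-1) g = 4.6386


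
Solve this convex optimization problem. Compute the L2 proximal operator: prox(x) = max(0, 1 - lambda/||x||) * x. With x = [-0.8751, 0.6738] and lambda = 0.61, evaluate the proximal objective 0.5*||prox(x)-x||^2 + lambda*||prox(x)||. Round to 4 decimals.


Step 1: Compute ||x||.
||x|| = 1.1044
Step 2: Compute scaling factor.
scale = max(0, 1 - 0.61/1.1044) = 0.4477
Step 3: prox(x) = [-0.3918, 0.3017]
||prox(x)|| = 0.4944
Step 4: Proximal objective.
0.5*||prox-x||^2 = 0.1861
lambda*||prox|| = 0.3016
Total = 0.4877


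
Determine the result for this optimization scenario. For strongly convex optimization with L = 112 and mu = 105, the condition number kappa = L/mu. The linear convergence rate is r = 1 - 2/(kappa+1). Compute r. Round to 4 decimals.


Step 1: Compute the condition number.
kappa = L/mu = 112/105 = 1.0667
Step 2: Compute the convergence rate.
r = 1 - 2/(kappa + 1) = 1 - 2*mu/(L + mu) = (L - mu)/(L + mu) = 7/217 = 0.0323


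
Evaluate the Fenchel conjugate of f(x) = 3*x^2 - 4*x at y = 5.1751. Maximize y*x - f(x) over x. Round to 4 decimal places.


f*(y) = sup_x {y*x - a*x^2 - b*x} = sup_x {(y-b)*x - a*x^2}
FOC: (y - b) - 2a*x = 0 => x* = (y - b)/(2a)
x* = (5.1751 + 4)/(2*3) = 1.5292
f*(5.1751) = (y-b)^2/(4a) = (5.1751 + 4)^2/(4*3)
= 84.1825/12 = 7.0152


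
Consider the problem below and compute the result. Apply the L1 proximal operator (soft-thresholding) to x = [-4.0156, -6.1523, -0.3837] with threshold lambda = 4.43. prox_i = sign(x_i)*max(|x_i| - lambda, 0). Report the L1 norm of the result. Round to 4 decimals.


Soft-thresholding with lambda = 4.43:
prox(-4.0156) = sign(-4.0156)*max(|-4.0156| - 4.43, 0) = 0.0
prox(-6.1523) = sign(-6.1523)*max(|-6.1523| - 4.43, 0) = -1.7223
prox(-0.3837) = sign(-0.3837)*max(|-0.3837| - 4.43, 0) = 0.0
prox(x) = [0.0, -1.7223, 0.0]
||prox(x)||_1 = 0.0 + 1.7223 + 0.0 = 1.7223


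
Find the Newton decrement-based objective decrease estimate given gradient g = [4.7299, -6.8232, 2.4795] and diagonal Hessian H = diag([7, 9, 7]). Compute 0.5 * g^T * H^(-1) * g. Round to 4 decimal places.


Step 1: H is diagonal, so H^(-1) * g = [0.6757, -0.7581, 0.3542].
Step 2: g^T H^(-1) g = sum_i g_i^2 / H_ii
  = (4.7299)^2/7 + (-6.8232)^2/9 + (2.4795)^2/7
  = 3.196 + 5.1729 + 0.8783 = 9.2472
Step 3: Objective decrease = 0.5 * g^T H^(-1) g = 4.6236


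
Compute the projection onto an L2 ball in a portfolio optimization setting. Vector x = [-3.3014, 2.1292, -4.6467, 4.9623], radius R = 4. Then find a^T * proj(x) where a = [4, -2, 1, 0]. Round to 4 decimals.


Step 1: Compute ||x|| (intermediates to 6 decimals).
||x|| = sqrt((-3.3014)^2 + 2.1292^2 + (-4.6467)^2 + 4.9623^2) = 7.851686
Step 2: Project.
Since ||x|| > R, scale = R/||x|| = 4/7.851686 = 0.509445, proj(x) = scale * x
proj(x) = [-1.681882, 1.08471, -2.367238, 2.528019]
Step 3: Dot product.
a^T * proj(x) = 4*(-1.681882) - 2*1.08471 + 1*(-2.367238) + 0*2.528019 = -11.2642


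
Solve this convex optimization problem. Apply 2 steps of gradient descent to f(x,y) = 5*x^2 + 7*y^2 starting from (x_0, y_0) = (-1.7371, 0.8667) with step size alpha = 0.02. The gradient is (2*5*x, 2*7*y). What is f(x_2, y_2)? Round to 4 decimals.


Gradient descent on f(x,y) = 5*x^2 + 7*y^2.
Starting point: (-1.7371, 0.8667), alpha = 0.02
Step 1: grad_x = 2*5*-1.7371 = -17.371, grad_y = 2*7*0.8667 = 12.1338
  x_1 = -1.7371 - 0.02*-17.371 = -1.3897
  y_1 = 0.8667 - 0.02*12.1338 = 0.624
Step 2: grad_x = 2*5*-1.3897 = -13.8968, grad_y = 2*7*0.624 = 8.7363
  x_2 = -1.3897 - 0.02*-13.8968 = -1.1117
  y_2 = 0.624 - 0.02*8.7363 = 0.4493
f(-1.1117, 0.4493) = 5*(-1.1117)^2 + 7*0.4493^2 = 7.5929


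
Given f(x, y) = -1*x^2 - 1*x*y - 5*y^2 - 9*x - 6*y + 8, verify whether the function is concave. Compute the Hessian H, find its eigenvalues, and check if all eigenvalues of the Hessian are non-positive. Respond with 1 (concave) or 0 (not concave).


The Hessian of f(x,y) = -1*x^2 - 1*x*y - 5*y^2 - 9*x - 6*y + 8 is:
H = [[-2, -1], [-1, -10]]
Trace = -2 - 10 = -12
Determinant = -2*-10 - (-1)^2 = 19
Discriminant = (-12)^2 - 4*19 = 68.0
Eigenvalues: lambda_1 = -10.1231, lambda_2 = -1.8769
The function is concave.

1


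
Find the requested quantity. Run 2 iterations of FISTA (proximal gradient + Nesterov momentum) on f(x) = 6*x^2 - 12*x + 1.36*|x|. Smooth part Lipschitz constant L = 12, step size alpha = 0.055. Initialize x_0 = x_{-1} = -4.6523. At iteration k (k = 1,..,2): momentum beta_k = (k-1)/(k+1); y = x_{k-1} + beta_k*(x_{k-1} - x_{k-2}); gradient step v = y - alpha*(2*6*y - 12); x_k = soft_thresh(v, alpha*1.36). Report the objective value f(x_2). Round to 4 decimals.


FISTA on f(x) = 6*x^2 - 12*x + 1.36*|x|
L = 12, alpha = 0.055
Iteration 1: beta = 0.0, y = -4.6523 + 0.0*(-4.6523 + 4.6523) = -4.6523
  grad(y) = -67.8276, v = y - alpha*grad = -0.9218
  prox(v) = soft_thresh(-0.9218, 0.0748) = -0.847
Iteration 2: beta = 0.3333, y = -0.847 + 0.3333*(-0.847 + 4.6523) = 0.4215
  grad(y) = -6.9425, v = y - alpha*grad = 0.8033
  prox(v) = soft_thresh(0.8033, 0.0748) = 0.7285
f(x_2) = 6*0.7285^2 - 12*0.7285 + 1.36*|0.7285| = -4.567


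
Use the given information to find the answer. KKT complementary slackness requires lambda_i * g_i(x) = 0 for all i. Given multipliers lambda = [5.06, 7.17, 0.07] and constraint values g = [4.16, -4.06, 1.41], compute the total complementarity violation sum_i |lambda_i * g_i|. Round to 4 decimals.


KKT complementary slackness check:
lambda_1 * g_1 = 5.06 * 4.16 = 21.0496
lambda_2 * g_2 = 7.17 * -4.06 = -29.1102
lambda_3 * g_3 = 0.07 * 1.41 = 0.0987
Total violation = 21.0496 + 29.1102 + 0.0987 = 50.2585


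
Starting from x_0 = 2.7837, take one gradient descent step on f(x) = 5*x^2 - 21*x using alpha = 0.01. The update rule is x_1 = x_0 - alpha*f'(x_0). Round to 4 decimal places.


We compute the gradient at x_0 and apply the update.
f'(x) = 10*x - 21
f'(2.7837) = 10*2.7837 - 21 = 6.837
x_1 = 2.7837 - 0.01*6.837 = 2.7153


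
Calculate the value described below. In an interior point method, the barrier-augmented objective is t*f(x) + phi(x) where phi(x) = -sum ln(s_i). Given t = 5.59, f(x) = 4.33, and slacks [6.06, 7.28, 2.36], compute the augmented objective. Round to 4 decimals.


Step 1: Compute log-barrier.
ln values: [1.8017, 1.9851, 0.8587]
phi = -(1.8017 + 1.9851 + 0.8587) = -4.6455
Step 2: Compute augmented objective.
t*f(x) = 5.59*4.33 = 24.2047
Total = 24.2047 - 4.6455 = 19.5592


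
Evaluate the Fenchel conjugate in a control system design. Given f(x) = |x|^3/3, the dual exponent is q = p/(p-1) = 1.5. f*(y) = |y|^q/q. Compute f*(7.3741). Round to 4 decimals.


The conjugate exponent q satisfies 1/p + 1/q = 1.
p = 3, so q = 3/(3 - 1) = 1.5
|y|^q = 7.3741^1.5 = 20.0246
f*(7.3741) = 20.0246 / 1.5 = 13.3497


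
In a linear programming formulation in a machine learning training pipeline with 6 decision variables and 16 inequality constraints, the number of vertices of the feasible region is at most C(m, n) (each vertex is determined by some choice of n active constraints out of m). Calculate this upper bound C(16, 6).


Each vertex corresponds to some choice of n active constraints out of m, so the number of vertices is at most C(m, n) = m! / (n!(m-n)!).
m = 16, n = 6
Numerator: 16 * 15 * 14 * 13 * 12 * 11
Denominator: 6! = 720
C(16, 6) = 8008


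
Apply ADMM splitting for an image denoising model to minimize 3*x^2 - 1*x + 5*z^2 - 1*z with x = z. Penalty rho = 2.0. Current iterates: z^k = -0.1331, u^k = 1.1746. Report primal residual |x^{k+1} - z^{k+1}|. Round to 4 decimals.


ADMM iteration with rho = 2.0, z^k = -0.1331, u^k = 1.1746
Step 1: x-update.
Minimize 3*x^2 - 1*x + (2.0/2)*(x + 0.1331 + 1.1746)^2
FOC: (2*3 + 2.0)*x = 1 + 2.0*(-0.1331 - 1.1746)
x^{k+1} = -0.2019
Step 2: z-update.
Minimize 5*z^2 - 1*z + (2.0/2)*(-0.2019 - z + 1.1746)^2
FOC: (2*5 + 2.0)*z = 1 + 2.0*(-0.2019 + 1.1746)
z^{k+1} = 0.2454
Step 3: u-update.
u^{k+1} = 1.1746 - 0.2019 - 0.2454 = 0.7272
Step 4: Primal residual = |-0.2019 - 0.2454| = 0.4474


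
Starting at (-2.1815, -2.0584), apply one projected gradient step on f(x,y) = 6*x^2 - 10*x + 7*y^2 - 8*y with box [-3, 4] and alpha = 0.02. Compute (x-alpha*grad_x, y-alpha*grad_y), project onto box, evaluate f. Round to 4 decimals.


Step 1: Compute gradient at (-2.1815, -2.0584).
grad_x = 2*6*-2.1815 - 10 = -36.178
grad_y = 2*7*-2.0584 - 8 = -36.8176
Step 2: Gradient step.
x_raw = -2.1815 - 0.02*-36.178 = -1.4579
y_raw = -2.0584 - 0.02*-36.8176 = -1.322
Step 3: Project onto [-3, 4].
x_proj = clip(-1.4579) = -1.4579
y_proj = clip(-1.322) = -1.322
Step 4: Evaluate f.
f(-1.4579, -1.322) = 50.144


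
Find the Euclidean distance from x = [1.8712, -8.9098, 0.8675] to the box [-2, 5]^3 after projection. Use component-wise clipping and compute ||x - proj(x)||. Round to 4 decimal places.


Project each component onto [-2, 5].
clip(1.8712) = 1.8712, clip(-8.9098) = -2.0, clip(0.8675) = 0.8675
Projection = [1.8712, -2.0, 0.8675]
Squared diffs: [0.0, 47.7453, 0.0]
Distance = sqrt(47.7453) = 6.9098


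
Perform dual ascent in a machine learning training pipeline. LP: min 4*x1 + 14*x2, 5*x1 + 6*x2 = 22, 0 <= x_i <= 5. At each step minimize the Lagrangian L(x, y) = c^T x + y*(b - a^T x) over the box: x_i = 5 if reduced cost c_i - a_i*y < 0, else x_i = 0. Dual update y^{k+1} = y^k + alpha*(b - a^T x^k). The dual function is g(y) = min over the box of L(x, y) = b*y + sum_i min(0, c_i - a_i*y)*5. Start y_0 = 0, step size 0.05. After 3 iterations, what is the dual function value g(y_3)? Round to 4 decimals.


Dual ascent for LP: min 4*x1 + 14*x2, 5*x1 + 6*x2 = 22, 0 <= x_i <= 5
Step 1: y^k = 0.0, reduced costs: (4.0, 14.0)
  x^k = (0.0, 0.0), subgradient = b - a^T x = 22.0
  y^{k+1} = 0.0 + 0.05*22.0 = 1.1
Step 2: y^k = 1.1, reduced costs: (-1.5, 7.4)
  x^k = (5.0, 0.0), subgradient = b - a^T x = -3.0
  y^{k+1} = 1.1 + 0.05*-3.0 = 0.95
Step 3: y^k = 0.95, reduced costs: (-0.75, 8.3)
  x^k = (5.0, 0.0), subgradient = b - a^T x = -3.0
  y^{k+1} = 0.95 + 0.05*-3.0 = 0.8
Dual objective at y_3 = 0.8: reduced costs (0.0, 9.2), box minimizer x = (0.0, 0.0)
g(y_3) = b*y + (c1 - a1*y)*x1 + (c2 - a2*y)*x2 = 22*0.8 + 0.0*0.0 + 9.2*0.0 = 17.6 + 0.0 + 0.0 = 17.6


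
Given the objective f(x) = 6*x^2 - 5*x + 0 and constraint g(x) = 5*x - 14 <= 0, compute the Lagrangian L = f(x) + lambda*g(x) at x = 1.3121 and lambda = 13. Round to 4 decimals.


Step 1: Evaluate f(x).
f(1.3121) = 6*1.3121^2 - 5*1.3121 + 0 = 3.7691
Step 2: Evaluate g(x).
g(1.3121) = 5*1.3121 - 14 = -7.4395
Step 3: Compute Lagrangian.
L = 3.7691 + 13*-7.4395 = -92.9444


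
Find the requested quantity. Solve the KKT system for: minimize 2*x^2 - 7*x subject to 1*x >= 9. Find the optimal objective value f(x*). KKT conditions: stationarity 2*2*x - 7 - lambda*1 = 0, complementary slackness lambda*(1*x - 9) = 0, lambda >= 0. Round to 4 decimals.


Step 1: Try lambda = 0 (constraint inactive).
x_unc = 7/(2*2) = 1.75
Check: 1*1.75 = 1.75 < 9 -- violated!
Step 2: Constraint must be active: 1*x = 9
x* = 9/1 = 9.0
lambda = (2*2*9.0 - 7)/1 = 29.0
Step 3: Compute optimal value.
f(x*) = 2*9.0^2 - 7*9.0 = 99.0


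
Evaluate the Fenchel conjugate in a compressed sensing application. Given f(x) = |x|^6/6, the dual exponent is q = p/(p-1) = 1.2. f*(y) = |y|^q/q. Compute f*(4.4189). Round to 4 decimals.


The conjugate exponent q satisfies 1/p + 1/q = 1.
p = 6, so q = 6/(6 - 1) = 1.2
|y|^q = 4.4189^1.2 = 5.9481
f*(4.4189) = 5.9481 / 1.2 = 4.9567


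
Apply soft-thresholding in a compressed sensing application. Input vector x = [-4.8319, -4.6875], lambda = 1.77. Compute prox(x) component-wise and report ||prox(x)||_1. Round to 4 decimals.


Soft-thresholding with lambda = 1.77:
prox(-4.8319) = sign(-4.8319)*max(|-4.8319| - 1.77, 0) = -3.0619
prox(-4.6875) = sign(-4.6875)*max(|-4.6875| - 1.77, 0) = -2.9175
prox(x) = [-3.0619, -2.9175]
||prox(x)||_1 = 3.0619 + 2.9175 = 5.9794


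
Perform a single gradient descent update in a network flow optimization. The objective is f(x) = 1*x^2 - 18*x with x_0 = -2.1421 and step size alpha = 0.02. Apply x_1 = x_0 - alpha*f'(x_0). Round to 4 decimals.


We compute the gradient at x_0 and apply the update.
f'(x) = 2*x - 18
f'(-2.1421) = 2*-2.1421 - 18 = -22.2842
x_1 = -2.1421 - 0.02*-22.2842 = -1.6964


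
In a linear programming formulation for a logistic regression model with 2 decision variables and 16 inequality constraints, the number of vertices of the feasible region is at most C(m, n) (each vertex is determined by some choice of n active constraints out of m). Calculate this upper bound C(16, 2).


Each vertex corresponds to some choice of n active constraints out of m, so the number of vertices is at most C(m, n) = m! / (n!(m-n)!).
m = 16, n = 2
Numerator: 16 * 15
Denominator: 2! = 2
C(16, 2) = 120


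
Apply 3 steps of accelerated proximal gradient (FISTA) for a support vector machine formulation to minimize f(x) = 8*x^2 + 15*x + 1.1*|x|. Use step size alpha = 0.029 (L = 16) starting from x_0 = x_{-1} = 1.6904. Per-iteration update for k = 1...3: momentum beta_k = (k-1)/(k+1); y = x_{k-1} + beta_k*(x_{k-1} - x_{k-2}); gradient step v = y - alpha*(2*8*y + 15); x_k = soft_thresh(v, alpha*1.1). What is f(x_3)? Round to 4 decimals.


FISTA on f(x) = 8*x^2 + 15*x + 1.1*|x|
L = 16, alpha = 0.029
Iteration 1: beta = 0.0, y = 1.6904 + 0.0*(1.6904 - 1.6904) = 1.6904
  grad(y) = 42.0464, v = y - alpha*grad = 0.4711
  prox(v) = soft_thresh(0.4711, 0.0319) = 0.4392
Iteration 2: beta = 0.3333, y = 0.4392 + 0.3333*(0.4392 - 1.6904) = 0.0221
  grad(y) = 15.3532, v = y - alpha*grad = -0.4232
  prox(v) = soft_thresh(-0.4232, 0.0319) = -0.3913
Iteration 3: beta = 0.5, y = -0.3913 + 0.5*(-0.3913 - 0.4392) = -0.8065
  grad(y) = 2.0963, v = y - alpha*grad = -0.8673
  prox(v) = soft_thresh(-0.8673, 0.0319) = -0.8354
f(x_3) = 8*(-0.8354)^2 + 15*(-0.8354) + 1.1*|-0.8354| = -6.0289


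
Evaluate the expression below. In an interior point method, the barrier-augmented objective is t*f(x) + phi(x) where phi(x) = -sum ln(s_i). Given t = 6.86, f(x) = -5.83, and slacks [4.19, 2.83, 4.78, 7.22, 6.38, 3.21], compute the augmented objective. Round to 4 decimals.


Step 1: Compute log-barrier.
ln values: [1.4327, 1.0403, 1.5644, 1.9769, 1.8532, 1.1663]
phi = -(1.4327 + 1.0403 + 1.5644 + 1.9769 + 1.8532 + 1.1663) = -9.0337
Step 2: Compute augmented objective.
t*f(x) = 6.86*-5.83 = -39.9938
Total = -39.9938 - 9.0337 = -49.0275


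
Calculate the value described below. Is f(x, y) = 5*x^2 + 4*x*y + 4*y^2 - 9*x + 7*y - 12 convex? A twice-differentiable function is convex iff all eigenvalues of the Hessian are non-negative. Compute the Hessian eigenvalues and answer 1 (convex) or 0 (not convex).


The Hessian of f(x,y) = 5*x^2 + 4*x*y + 4*y^2 - 9*x + 7*y - 12 is:
H = [[10, 4], [4, 8]]
Trace = 10 + 8 = 18
Determinant = 10*8 - (4)^2 = 64
Discriminant = (18)^2 - 4*64 = 68.0
Eigenvalues: lambda_1 = 4.8769, lambda_2 = 13.1231
The function is convex.

1


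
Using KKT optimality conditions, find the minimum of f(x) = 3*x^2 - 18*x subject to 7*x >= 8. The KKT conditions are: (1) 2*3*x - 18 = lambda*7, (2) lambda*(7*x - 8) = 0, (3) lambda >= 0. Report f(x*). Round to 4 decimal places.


Step 1: Try lambda = 0 (constraint inactive).
Stationarity: 2*3*x - 18 = 0
x* = 18/(2*3) = 3.0
Check constraint: 7*3.0 = 21.0 >= 8 -- satisfied.
Step 2: Compute optimal value.
f(x*) = 3*3.0^2 - 18*3.0 = -27.0


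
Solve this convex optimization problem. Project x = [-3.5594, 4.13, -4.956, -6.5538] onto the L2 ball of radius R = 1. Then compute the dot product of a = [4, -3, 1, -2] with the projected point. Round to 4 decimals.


Step 1: Compute ||x|| (intermediates to 6 decimals).
||x|| = sqrt((-3.5594)^2 + 4.13^2 + (-4.956)^2 + (-6.5538)^2) = 9.861058
Step 2: Project.
Since ||x|| > R, scale = R/||x|| = 1/9.861058 = 0.101409, proj(x) = scale * x
proj(x) = [-0.360955, 0.418819, -0.502583, -0.664614]
Step 3: Dot product.
a^T * proj(x) = 4*(-0.360955) - 3*0.418819 + 1*(-0.502583) - 2*(-0.664614) = -1.8736


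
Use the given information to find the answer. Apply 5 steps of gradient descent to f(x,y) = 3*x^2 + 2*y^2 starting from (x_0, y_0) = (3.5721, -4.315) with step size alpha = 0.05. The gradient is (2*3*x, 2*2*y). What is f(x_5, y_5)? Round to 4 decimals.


Gradient descent on f(x,y) = 3*x^2 + 2*y^2.
Starting point: (3.5721, -4.315), alpha = 0.05
Step 1: grad_x = 2*3*3.5721 = 21.4326, grad_y = 2*2*-4.315 = -17.26
  x_1 = 3.5721 - 0.05*21.4326 = 2.5005
  y_1 = -4.315 - 0.05*-17.26 = -3.452
Step 2: grad_x = 2*3*2.5005 = 15.0028, grad_y = 2*2*-3.452 = -13.808
  x_2 = 2.5005 - 0.05*15.0028 = 1.7503
  y_2 = -3.452 - 0.05*-13.808 = -2.7616
Step 3: grad_x = 2*3*1.7503 = 10.502, grad_y = 2*2*-2.7616 = -11.0464
  x_3 = 1.7503 - 0.05*10.502 = 1.2252
  y_3 = -2.7616 - 0.05*-11.0464 = -2.2093
Step 4: grad_x = 2*3*1.2252 = 7.3514, grad_y = 2*2*-2.2093 = -8.8371
  x_4 = 1.2252 - 0.05*7.3514 = 0.8577
  y_4 = -2.2093 - 0.05*-8.8371 = -1.7674
Step 5: grad_x = 2*3*0.8577 = 5.146, grad_y = 2*2*-1.7674 = -7.0697
  x_5 = 0.8577 - 0.05*5.146 = 0.6004
  y_5 = -1.7674 - 0.05*-7.0697 = -1.4139
f(0.6004, -1.4139) = 3*0.6004^2 + 2*(-1.4139)^2 = 5.0798


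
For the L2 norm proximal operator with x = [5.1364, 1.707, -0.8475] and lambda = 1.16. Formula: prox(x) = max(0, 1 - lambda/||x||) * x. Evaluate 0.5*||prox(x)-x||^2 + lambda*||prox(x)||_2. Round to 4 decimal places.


Step 1: Compute ||x||.
||x|| = 5.4786
Step 2: Compute scaling factor.
scale = max(0, 1 - 1.16/5.4786) = 0.7883
Step 3: prox(x) = [4.0488, 1.3456, -0.6681]
||prox(x)|| = 4.3186
Step 4: Proximal objective.
0.5*||prox-x||^2 = 0.6728
lambda*||prox|| = 5.0096
Total = 5.6823


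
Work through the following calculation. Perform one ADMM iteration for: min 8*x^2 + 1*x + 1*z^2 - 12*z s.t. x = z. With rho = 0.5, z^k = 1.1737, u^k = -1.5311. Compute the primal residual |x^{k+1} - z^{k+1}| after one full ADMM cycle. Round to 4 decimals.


ADMM iteration with rho = 0.5, z^k = 1.1737, u^k = -1.5311
Step 1: x-update.
Minimize 8*x^2 + 1*x + (0.5/2)*(x - 1.1737 - 1.5311)^2
FOC: (2*8 + 0.5)*x = -1 + 0.5*(1.1737 + 1.5311)
x^{k+1} = 0.0214
Step 2: z-update.
Minimize 1*z^2 - 12*z + (0.5/2)*(0.0214 - z - 1.5311)^2
FOC: (2*1 + 0.5)*z = 12 + 0.5*(0.0214 - 1.5311)
z^{k+1} = 4.4981
Step 3: u-update.
u^{k+1} = -1.5311 + 0.0214 - 4.4981 = -6.0078
Step 4: Primal residual = |0.0214 - 4.4981| = 4.4767


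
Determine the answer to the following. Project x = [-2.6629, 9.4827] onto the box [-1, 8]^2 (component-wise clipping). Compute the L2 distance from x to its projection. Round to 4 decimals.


Project each component onto [-1, 8].
clip(-2.6629) = -1.0, clip(9.4827) = 8.0
Projection = [-1.0, 8.0]
Squared diffs: [2.7652, 2.1984]
Distance = sqrt(4.9636) = 2.2279


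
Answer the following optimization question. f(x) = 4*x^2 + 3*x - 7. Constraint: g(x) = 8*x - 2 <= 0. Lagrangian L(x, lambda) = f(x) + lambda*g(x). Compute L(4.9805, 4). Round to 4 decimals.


Step 1: Evaluate f(x).
f(4.9805) = 4*4.9805^2 + 3*4.9805 - 7 = 107.163
Step 2: Evaluate g(x).
g(4.9805) = 8*4.9805 - 2 = 37.844
Step 3: Compute Lagrangian.
L = 107.163 + 4*37.844 = 258.539


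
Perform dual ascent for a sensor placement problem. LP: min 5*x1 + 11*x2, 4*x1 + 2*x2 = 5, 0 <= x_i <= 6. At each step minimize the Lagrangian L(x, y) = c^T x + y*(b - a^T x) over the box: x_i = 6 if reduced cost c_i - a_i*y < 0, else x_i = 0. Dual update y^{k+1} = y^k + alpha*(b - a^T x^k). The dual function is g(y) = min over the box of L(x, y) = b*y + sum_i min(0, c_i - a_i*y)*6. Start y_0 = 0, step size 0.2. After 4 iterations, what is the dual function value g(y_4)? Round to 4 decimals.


Dual ascent for LP: min 5*x1 + 11*x2, 4*x1 + 2*x2 = 5, 0 <= x_i <= 6
Step 1: y^k = 0.0, reduced costs: (5.0, 11.0)
  x^k = (0.0, 0.0), subgradient = b - a^T x = 5.0
  y^{k+1} = 0.0 + 0.2*5.0 = 1.0
Step 2: y^k = 1.0, reduced costs: (1.0, 9.0)
  x^k = (0.0, 0.0), subgradient = b - a^T x = 5.0
  y^{k+1} = 1.0 + 0.2*5.0 = 2.0
Step 3: y^k = 2.0, reduced costs: (-3.0, 7.0)
  x^k = (6.0, 0.0), subgradient = b - a^T x = -19.0
  y^{k+1} = 2.0 + 0.2*-19.0 = -1.8
Step 4: y^k = -1.8, reduced costs: (12.2, 14.6)
  x^k = (0.0, 0.0), subgradient = b - a^T x = 5.0
  y^{k+1} = -1.8 + 0.2*5.0 = -0.8
Dual objective at y_4 = -0.8: reduced costs (8.2, 12.6), box minimizer x = (0.0, 0.0)
g(y_4) = b*y + (c1 - a1*y)*x1 + (c2 - a2*y)*x2 = 5*(-0.8) + 8.2*0.0 + 12.6*0.0 = -4.0 + 0.0 + 0.0 = -4.0


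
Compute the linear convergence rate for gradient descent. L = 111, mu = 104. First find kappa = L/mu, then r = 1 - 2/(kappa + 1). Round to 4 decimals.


Step 1: Compute the condition number.
kappa = L/mu = 111/104 = 1.0673
Step 2: Compute the convergence rate.
r = 1 - 2/(kappa + 1) = 1 - 2*mu/(L + mu) = (L - mu)/(L + mu) = 7/215 = 0.0326


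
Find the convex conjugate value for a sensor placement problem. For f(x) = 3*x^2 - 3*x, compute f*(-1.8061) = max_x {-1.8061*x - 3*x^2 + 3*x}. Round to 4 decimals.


f*(y) = sup_x {y*x - a*x^2 - b*x} = sup_x {(y-b)*x - a*x^2}
FOC: (y - b) - 2a*x = 0 => x* = (y - b)/(2a)
x* = (-1.8061 + 3)/(2*3) = 0.199
f*(-1.8061) = (y-b)^2/(4a) = (-1.8061 + 3)^2/(4*3)
= 1.4254/12 = 0.1188


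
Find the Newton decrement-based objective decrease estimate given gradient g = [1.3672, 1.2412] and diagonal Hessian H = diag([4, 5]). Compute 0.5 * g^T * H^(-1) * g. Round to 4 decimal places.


Step 1: H is diagonal, so H^(-1) * g = [0.3418, 0.2482].
Step 2: g^T H^(-1) g = sum_i g_i^2 / H_ii
  = (1.3672)^2/4 + (1.2412)^2/5
  = 0.4673 + 0.3081 = 0.7754
Step 3: Objective decrease = 0.5 * g^T H^(-1) g = 0.3877


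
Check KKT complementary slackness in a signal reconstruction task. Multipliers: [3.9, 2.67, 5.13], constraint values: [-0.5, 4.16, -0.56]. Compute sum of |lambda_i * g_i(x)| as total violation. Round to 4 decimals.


KKT complementary slackness check:
lambda_1 * g_1 = 3.9 * -0.5 = -1.95
lambda_2 * g_2 = 2.67 * 4.16 = 11.1072
lambda_3 * g_3 = 5.13 * -0.56 = -2.8728
Total violation = 1.95 + 11.1072 + 2.8728 = 15.93


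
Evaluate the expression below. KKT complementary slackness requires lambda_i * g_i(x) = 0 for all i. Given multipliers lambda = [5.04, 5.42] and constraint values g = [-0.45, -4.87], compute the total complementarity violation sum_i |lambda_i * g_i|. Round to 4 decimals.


KKT complementary slackness check:
lambda_1 * g_1 = 5.04 * -0.45 = -2.268
lambda_2 * g_2 = 5.42 * -4.87 = -26.3954
Total violation = 2.268 + 26.3954 = 28.6634


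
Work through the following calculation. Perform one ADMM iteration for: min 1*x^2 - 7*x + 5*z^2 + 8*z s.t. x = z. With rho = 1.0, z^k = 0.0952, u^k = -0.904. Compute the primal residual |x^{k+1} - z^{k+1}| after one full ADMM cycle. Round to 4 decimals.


ADMM iteration with rho = 1.0, z^k = 0.0952, u^k = -0.904
Step 1: x-update.
Minimize 1*x^2 - 7*x + (1.0/2)*(x - 0.0952 - 0.904)^2
FOC: (2*1 + 1.0)*x = 7 + 1.0*(0.0952 + 0.904)
x^{k+1} = 2.6664
Step 2: z-update.
Minimize 5*z^2 + 8*z + (1.0/2)*(2.6664 - z - 0.904)^2
FOC: (2*5 + 1.0)*z = -8 + 1.0*(2.6664 - 0.904)
z^{k+1} = -0.5671
Step 3: u-update.
u^{k+1} = -0.904 + 2.6664 + 0.5671 = 2.3295
Step 4: Primal residual = |2.6664 + 0.5671| = 3.2335


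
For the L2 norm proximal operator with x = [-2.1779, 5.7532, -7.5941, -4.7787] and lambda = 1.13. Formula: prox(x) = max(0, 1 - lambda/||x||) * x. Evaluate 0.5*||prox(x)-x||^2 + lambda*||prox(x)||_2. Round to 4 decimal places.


Step 1: Compute ||x||.
||x|| = 10.8788
Step 2: Compute scaling factor.
scale = max(0, 1 - 1.13/10.8788) = 0.8961
Step 3: prox(x) = [-1.9517, 5.1556, -6.8053, -4.2823]
||prox(x)|| = 9.7488
Step 4: Proximal objective.
0.5*||prox-x||^2 = 0.6385
lambda*||prox|| = 11.0161
Total = 11.6546


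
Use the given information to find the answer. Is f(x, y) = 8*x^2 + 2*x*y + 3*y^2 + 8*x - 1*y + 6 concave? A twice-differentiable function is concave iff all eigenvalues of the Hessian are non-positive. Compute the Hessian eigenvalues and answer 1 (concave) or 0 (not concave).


The Hessian of f(x,y) = 8*x^2 + 2*x*y + 3*y^2 + 8*x - 1*y + 6 is:
H = [[16, 2], [2, 6]]
Trace = 16 + 6 = 22
Determinant = 16*6 - (2)^2 = 92
Discriminant = (22)^2 - 4*92 = 116.0
Eigenvalues: lambda_1 = 5.6148, lambda_2 = 16.3852
The function is not concave.

0


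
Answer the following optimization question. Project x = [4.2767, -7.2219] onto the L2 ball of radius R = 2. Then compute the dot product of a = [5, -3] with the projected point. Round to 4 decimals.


Step 1: Compute ||x|| (intermediates to 6 decimals).
||x|| = sqrt(4.2767^2 + (-7.2219)^2) = 8.393212
Step 2: Project.
Since ||x|| > R, scale = R/||x|| = 2/8.393212 = 0.238288, proj(x) = scale * x
proj(x) = [1.019086, -1.720892]
Step 3: Dot product.
a^T * proj(x) = 5*1.019086 - 3*(-1.720892) = 10.2581


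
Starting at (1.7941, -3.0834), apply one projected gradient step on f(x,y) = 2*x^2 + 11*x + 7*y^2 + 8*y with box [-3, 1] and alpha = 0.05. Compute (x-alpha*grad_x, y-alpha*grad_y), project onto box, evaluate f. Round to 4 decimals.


Step 1: Compute gradient at (1.7941, -3.0834).
grad_x = 2*2*1.7941 + 11 = 18.1764
grad_y = 2*7*-3.0834 + 8 = -35.1676
Step 2: Gradient step.
x_raw = 1.7941 - 0.05*18.1764 = 0.8853
y_raw = -3.0834 - 0.05*-35.1676 = -1.325
Step 3: Project onto [-3, 1].
x_proj = clip(0.8853) = 0.8853
y_proj = clip(-1.325) = -1.325
Step 4: Evaluate f.
f(0.8853, -1.325) = 12.9951


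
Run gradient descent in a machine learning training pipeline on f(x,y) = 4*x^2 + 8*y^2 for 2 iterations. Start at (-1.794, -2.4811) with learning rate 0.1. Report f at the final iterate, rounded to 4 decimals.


Gradient descent on f(x,y) = 4*x^2 + 8*y^2.
Starting point: (-1.794, -2.4811), alpha = 0.1
Step 1: grad_x = 2*4*-1.794 = -14.352, grad_y = 2*8*-2.4811 = -39.6976
  x_1 = -1.794 - 0.1*-14.352 = -0.3588
  y_1 = -2.4811 - 0.1*-39.6976 = 1.4887
Step 2: grad_x = 2*4*-0.3588 = -2.8704, grad_y = 2*8*1.4887 = 23.8186
  x_2 = -0.3588 - 0.1*-2.8704 = -0.0718
  y_2 = 1.4887 - 0.1*23.8186 = -0.8932
f(-0.0718, -0.8932) = 4*(-0.0718)^2 + 8*(-0.8932)^2 = 6.403


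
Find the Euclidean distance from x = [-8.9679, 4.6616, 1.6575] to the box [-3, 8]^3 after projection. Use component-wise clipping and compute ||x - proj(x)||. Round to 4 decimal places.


Project each component onto [-3, 8].
clip(-8.9679) = -3.0, clip(4.6616) = 4.6616, clip(1.6575) = 1.6575
Projection = [-3.0, 4.6616, 1.6575]
Squared diffs: [35.6158, 0.0, 0.0]
Distance = sqrt(35.6158) = 5.9679


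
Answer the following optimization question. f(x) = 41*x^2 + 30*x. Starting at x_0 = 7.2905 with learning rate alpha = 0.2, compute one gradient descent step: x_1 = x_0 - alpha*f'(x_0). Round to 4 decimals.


We compute the gradient at x_0 and apply the update.
f'(x) = 82*x + 30
f'(7.2905) = 82*7.2905 + 30 = 627.821
x_1 = 7.2905 - 0.2*627.821 = -118.2737


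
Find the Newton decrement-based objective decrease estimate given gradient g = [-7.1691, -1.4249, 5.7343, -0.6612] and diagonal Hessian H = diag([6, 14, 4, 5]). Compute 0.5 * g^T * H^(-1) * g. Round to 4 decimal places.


Step 1: H is diagonal, so H^(-1) * g = [-1.1949, -0.1018, 1.4336, -0.1322].
Step 2: g^T H^(-1) g = sum_i g_i^2 / H_ii
  = (-7.1691)^2/6 + (-1.4249)^2/14 + (5.7343)^2/4 + (-0.6612)^2/5
  = 8.566 + 0.145 + 8.2205 + 0.0874 = 17.019
Step 3: Objective decrease = 0.5 * g^T H^(-1) g = 8.5095


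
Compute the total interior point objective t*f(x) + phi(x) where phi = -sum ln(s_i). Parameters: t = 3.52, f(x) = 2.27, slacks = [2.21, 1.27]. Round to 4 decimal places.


Step 1: Compute log-barrier.
ln values: [0.793, 0.239]
phi = -(0.793 + 0.239) = -1.032
Step 2: Compute augmented objective.
t*f(x) = 3.52*2.27 = 7.9904
Total = 7.9904 - 1.032 = 6.9584


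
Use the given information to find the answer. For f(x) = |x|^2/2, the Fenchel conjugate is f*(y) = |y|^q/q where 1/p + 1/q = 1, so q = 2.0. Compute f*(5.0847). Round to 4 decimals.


The conjugate exponent q satisfies 1/p + 1/q = 1.
p = 2, so q = 2/(2 - 1) = 2.0
|y|^q = 5.0847^2.0 = 25.8542
f*(5.0847) = 25.8542 / 2.0 = 12.9271


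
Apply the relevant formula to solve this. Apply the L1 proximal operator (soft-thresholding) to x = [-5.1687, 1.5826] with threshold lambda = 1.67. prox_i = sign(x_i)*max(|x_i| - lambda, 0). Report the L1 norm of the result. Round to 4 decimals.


Soft-thresholding with lambda = 1.67:
prox(-5.1687) = sign(-5.1687)*max(|-5.1687| - 1.67, 0) = -3.4987
prox(1.5826) = sign(1.5826)*max(|1.5826| - 1.67, 0) = 0.0
prox(x) = [-3.4987, 0.0]
||prox(x)||_1 = 3.4987 + 0.0 = 3.4987


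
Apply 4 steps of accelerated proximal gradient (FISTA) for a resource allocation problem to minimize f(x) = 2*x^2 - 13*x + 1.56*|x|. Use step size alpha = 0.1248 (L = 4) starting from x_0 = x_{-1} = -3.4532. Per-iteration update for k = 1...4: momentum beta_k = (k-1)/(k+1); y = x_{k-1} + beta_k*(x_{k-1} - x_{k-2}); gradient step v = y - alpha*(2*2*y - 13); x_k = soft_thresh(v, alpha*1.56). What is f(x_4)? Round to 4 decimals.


FISTA on f(x) = 2*x^2 - 13*x + 1.56*|x|
L = 4, alpha = 0.1248
Iteration 1: beta = 0.0, y = -3.4532 + 0.0*(-3.4532 + 3.4532) = -3.4532
  grad(y) = -26.8128, v = y - alpha*grad = -0.107
  prox(v) = soft_thresh(-0.107, 0.1947) = 0.0
Iteration 2: beta = 0.3333, y = 0.0 + 0.3333*(0.0 + 3.4532) = 1.1511
  grad(y) = -8.3957, v = y - alpha*grad = 2.1989
  prox(v) = soft_thresh(2.1989, 0.1947) = 2.0042
Iteration 3: beta = 0.5, y = 2.0042 + 0.5*(2.0042 - 0.0) = 3.0062
  grad(y) = -0.975, v = y - alpha*grad = 3.1279
  prox(v) = soft_thresh(3.1279, 0.1947) = 2.9332
Iteration 4: beta = 0.6, y = 2.9332 + 0.6*(2.9332 - 2.0042) = 3.4907
  grad(y) = 0.9627, v = y - alpha*grad = 3.3705
  prox(v) = soft_thresh(3.3705, 0.1947) = 3.1758
f(x_4) = 2*3.1758^2 - 13*3.1758 + 1.56*|3.1758| = -16.1597


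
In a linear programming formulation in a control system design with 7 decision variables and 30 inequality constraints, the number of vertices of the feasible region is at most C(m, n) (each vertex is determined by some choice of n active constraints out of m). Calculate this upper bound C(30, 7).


Each vertex corresponds to some choice of n active constraints out of m, so the number of vertices is at most C(m, n) = m! / (n!(m-n)!).
m = 30, n = 7
Numerator: 30 * 29 * 28 * 27 * 26 * 25 * 24
Denominator: 7! = 5040
C(30, 7) = 2035800


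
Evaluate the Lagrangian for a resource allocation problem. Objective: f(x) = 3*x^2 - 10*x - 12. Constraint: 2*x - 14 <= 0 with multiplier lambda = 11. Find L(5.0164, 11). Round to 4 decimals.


Step 1: Evaluate f(x).
f(5.0164) = 3*5.0164^2 - 10*5.0164 - 12 = 13.3288
Step 2: Evaluate g(x).
g(5.0164) = 2*5.0164 - 14 = -3.9672
Step 3: Compute Lagrangian.
L = 13.3288 + 11*-3.9672 = -30.3104


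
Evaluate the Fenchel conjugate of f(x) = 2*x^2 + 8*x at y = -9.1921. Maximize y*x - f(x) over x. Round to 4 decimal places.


f*(y) = sup_x {y*x - a*x^2 - b*x} = sup_x {(y-b)*x - a*x^2}
FOC: (y - b) - 2a*x = 0 => x* = (y - b)/(2a)
x* = (-9.1921 - 8)/(2*2) = -4.298
f*(-9.1921) = (y-b)^2/(4a) = (-9.1921 - 8)^2/(4*2)
= 295.5683/8 = 36.946


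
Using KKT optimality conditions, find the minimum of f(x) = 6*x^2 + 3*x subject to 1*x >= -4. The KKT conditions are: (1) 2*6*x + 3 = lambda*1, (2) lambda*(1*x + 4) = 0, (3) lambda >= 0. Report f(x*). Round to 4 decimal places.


Step 1: Try lambda = 0 (constraint inactive).
Stationarity: 2*6*x + 3 = 0
x* = -3/(2*6) = -0.25
Check constraint: 1*-0.25 = -0.25 >= -4 -- satisfied.
Step 2: Compute optimal value.
f(x*) = 6*(-0.25)^2 + 3*(-0.25) = -0.375


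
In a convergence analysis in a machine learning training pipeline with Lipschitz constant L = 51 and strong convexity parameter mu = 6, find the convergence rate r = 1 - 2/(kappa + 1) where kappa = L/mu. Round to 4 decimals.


Step 1: Compute the condition number.
kappa = L/mu = 51/6 = 8.5
Step 2: Compute the convergence rate.
r = 1 - 2/(kappa + 1) = 1 - 2*mu/(L + mu) = (L - mu)/(L + mu) = 45/57 = 0.7895


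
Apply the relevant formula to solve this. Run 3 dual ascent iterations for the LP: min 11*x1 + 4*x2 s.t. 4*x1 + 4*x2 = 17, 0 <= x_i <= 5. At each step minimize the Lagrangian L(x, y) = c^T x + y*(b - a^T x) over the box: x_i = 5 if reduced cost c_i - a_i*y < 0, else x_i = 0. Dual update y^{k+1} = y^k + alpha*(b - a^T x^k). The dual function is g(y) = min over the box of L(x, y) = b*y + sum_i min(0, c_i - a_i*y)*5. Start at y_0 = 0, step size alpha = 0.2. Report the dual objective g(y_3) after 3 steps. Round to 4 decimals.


Dual ascent for LP: min 11*x1 + 4*x2, 4*x1 + 4*x2 = 17, 0 <= x_i <= 5
Step 1: y^k = 0.0, reduced costs: (11.0, 4.0)
  x^k = (0.0, 0.0), subgradient = b - a^T x = 17.0
  y^{k+1} = 0.0 + 0.2*17.0 = 3.4
Step 2: y^k = 3.4, reduced costs: (-2.6, -9.6)
  x^k = (5.0, 5.0), subgradient = b - a^T x = -23.0
  y^{k+1} = 3.4 + 0.2*-23.0 = -1.2
Step 3: y^k = -1.2, reduced costs: (15.8, 8.8)
  x^k = (0.0, 0.0), subgradient = b - a^T x = 17.0
  y^{k+1} = -1.2 + 0.2*17.0 = 2.2
Dual objective at y_3 = 2.2: reduced costs (2.2, -4.8), box minimizer x = (0.0, 5.0)
g(y_3) = b*y + (c1 - a1*y)*x1 + (c2 - a2*y)*x2 = 17*2.2 + 2.2*0.0 + (-4.8)*5.0 = 37.4 + 0.0 - 24.0 = 13.4


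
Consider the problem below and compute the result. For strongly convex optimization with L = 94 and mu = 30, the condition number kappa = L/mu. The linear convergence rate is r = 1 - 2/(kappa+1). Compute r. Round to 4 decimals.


Step 1: Compute the condition number.
kappa = L/mu = 94/30 = 3.1333
Step 2: Compute the convergence rate.
r = 1 - 2/(kappa + 1) = 1 - 2*mu/(L + mu) = (L - mu)/(L + mu) = 64/124 = 0.5161


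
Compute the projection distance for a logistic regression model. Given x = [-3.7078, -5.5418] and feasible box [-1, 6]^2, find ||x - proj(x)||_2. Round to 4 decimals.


Project each component onto [-1, 6].
clip(-3.7078) = -1.0, clip(-5.5418) = -1.0
Projection = [-1.0, -1.0]
Squared diffs: [7.3322, 20.6279]
Distance = sqrt(27.9601) = 5.2877


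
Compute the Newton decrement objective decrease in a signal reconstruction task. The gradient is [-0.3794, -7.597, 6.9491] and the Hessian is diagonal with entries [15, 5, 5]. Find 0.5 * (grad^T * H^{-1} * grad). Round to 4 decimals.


Step 1: H is diagonal, so H^(-1) * g = [-0.0253, -1.5194, 1.3898].
Step 2: g^T H^(-1) g = sum_i g_i^2 / H_ii
  = (-0.3794)^2/15 + (-7.597)^2/5 + (6.9491)^2/5
  = 0.0096 + 11.5429 + 9.658 = 21.2105
Step 3: Objective decrease = 0.5 * g^T H^(-1) g = 10.6052


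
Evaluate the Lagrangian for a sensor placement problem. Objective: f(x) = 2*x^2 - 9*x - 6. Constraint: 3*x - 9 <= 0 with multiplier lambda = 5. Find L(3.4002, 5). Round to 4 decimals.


Step 1: Evaluate f(x).
f(3.4002) = 2*3.4002^2 - 9*3.4002 - 6 = -13.4791
Step 2: Evaluate g(x).
g(3.4002) = 3*3.4002 - 9 = 1.2006
Step 3: Compute Lagrangian.
L = -13.4791 + 5*1.2006 = -7.4761


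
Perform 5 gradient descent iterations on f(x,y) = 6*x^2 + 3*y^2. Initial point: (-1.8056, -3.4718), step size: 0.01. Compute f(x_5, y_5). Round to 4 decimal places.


Gradient descent on f(x,y) = 6*x^2 + 3*y^2.
Starting point: (-1.8056, -3.4718), alpha = 0.01
Step 1: grad_x = 2*6*-1.8056 = -21.6672, grad_y = 2*3*-3.4718 = -20.8308
  x_1 = -1.8056 - 0.01*-21.6672 = -1.5889
  y_1 = -3.4718 - 0.01*-20.8308 = -3.2635
Step 2: grad_x = 2*6*-1.5889 = -19.0671, grad_y = 2*3*-3.2635 = -19.581
  x_2 = -1.5889 - 0.01*-19.0671 = -1.3983
  y_2 = -3.2635 - 0.01*-19.581 = -3.0677
Step 3: grad_x = 2*6*-1.3983 = -16.7791, grad_y = 2*3*-3.0677 = -18.4061
  x_3 = -1.3983 - 0.01*-16.7791 = -1.2305
  y_3 = -3.0677 - 0.01*-18.4061 = -2.8836
Step 4: grad_x = 2*6*-1.2305 = -14.7656, grad_y = 2*3*-2.8836 = -17.3017
  x_4 = -1.2305 - 0.01*-14.7656 = -1.0828
  y_4 = -2.8836 - 0.01*-17.3017 = -2.7106
Step 5: grad_x = 2*6*-1.0828 = -12.9937, grad_y = 2*3*-2.7106 = -16.2636
  x_5 = -1.0828 - 0.01*-12.9937 = -0.9529
  y_5 = -2.7106 - 0.01*-16.2636 = -2.548
f(-0.9529, -2.548) = 6*(-0.9529)^2 + 3*(-2.548)^2 = 24.9242


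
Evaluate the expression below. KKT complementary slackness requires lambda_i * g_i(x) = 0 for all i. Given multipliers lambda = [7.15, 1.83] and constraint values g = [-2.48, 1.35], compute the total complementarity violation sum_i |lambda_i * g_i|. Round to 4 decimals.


KKT complementary slackness check:
lambda_1 * g_1 = 7.15 * -2.48 = -17.732
lambda_2 * g_2 = 1.83 * 1.35 = 2.4705
Total violation = 17.732 + 2.4705 = 20.2025


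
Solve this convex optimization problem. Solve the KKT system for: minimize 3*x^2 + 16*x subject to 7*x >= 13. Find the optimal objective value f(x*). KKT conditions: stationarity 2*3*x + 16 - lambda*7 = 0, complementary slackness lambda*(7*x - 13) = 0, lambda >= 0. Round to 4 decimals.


Step 1: Try lambda = 0 (constraint inactive).
x_unc = -16/(2*3) = -2.6667
Check: 7*-2.6667 = -18.6669 < 13 -- violated!
Step 2: Constraint must be active: 7*x = 13
x* = 13/7 = 1.8571 (rounded; the exact value 13/7 is used below)
lambda = (2*3*(13/7) + 16)/7 = 3.8776
Step 3: Compute optimal value.
f(x*) = 3*(13/7)^2 + 16*(13/7) = 40.0612


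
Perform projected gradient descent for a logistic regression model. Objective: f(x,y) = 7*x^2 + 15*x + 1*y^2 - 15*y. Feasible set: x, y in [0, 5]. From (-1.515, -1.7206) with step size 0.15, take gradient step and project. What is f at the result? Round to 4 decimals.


Step 1: Compute gradient at (-1.515, -1.7206).
grad_x = 2*7*-1.515 + 15 = -6.21
grad_y = 2*1*-1.7206 - 15 = -18.4412
Step 2: Gradient step.
x_raw = -1.515 - 0.15*-6.21 = -0.5835
y_raw = -1.7206 - 0.15*-18.4412 = 1.0456
Step 3: Project onto [0, 5].
x_proj = clip(-0.5835) = 0.0
y_proj = clip(1.0456) = 1.0456
Step 4: Evaluate f.
f(0.0, 1.0456) = -14.5905


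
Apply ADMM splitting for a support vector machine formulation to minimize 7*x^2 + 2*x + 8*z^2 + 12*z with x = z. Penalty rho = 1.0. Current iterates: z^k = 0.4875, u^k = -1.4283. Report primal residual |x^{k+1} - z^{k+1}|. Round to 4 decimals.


ADMM iteration with rho = 1.0, z^k = 0.4875, u^k = -1.4283
Step 1: x-update.
Minimize 7*x^2 + 2*x + (1.0/2)*(x - 0.4875 - 1.4283)^2
FOC: (2*7 + 1.0)*x = -2 + 1.0*(0.4875 + 1.4283)
x^{k+1} = -0.0056
Step 2: z-update.
Minimize 8*z^2 + 12*z + (1.0/2)*(-0.0056 - z - 1.4283)^2
FOC: (2*8 + 1.0)*z = -12 + 1.0*(-0.0056 - 1.4283)
z^{k+1} = -0.7902
Step 3: u-update.
u^{k+1} = -1.4283 - 0.0056 + 0.7902 = -0.6437
Step 4: Primal residual = |-0.0056 + 0.7902| = 0.7846


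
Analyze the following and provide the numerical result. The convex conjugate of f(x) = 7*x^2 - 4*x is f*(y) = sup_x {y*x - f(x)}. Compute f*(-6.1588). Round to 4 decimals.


f*(y) = sup_x {y*x - a*x^2 - b*x} = sup_x {(y-b)*x - a*x^2}
FOC: (y - b) - 2a*x = 0 => x* = (y - b)/(2a)
x* = (-6.1588 + 4)/(2*7) = -0.1542
f*(-6.1588) = (y-b)^2/(4a) = (-6.1588 + 4)^2/(4*7)
= 4.6604/28 = 0.1664


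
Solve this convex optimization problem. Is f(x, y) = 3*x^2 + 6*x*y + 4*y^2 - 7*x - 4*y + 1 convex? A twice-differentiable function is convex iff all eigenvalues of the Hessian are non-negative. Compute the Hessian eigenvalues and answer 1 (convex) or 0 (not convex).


The Hessian of f(x,y) = 3*x^2 + 6*x*y + 4*y^2 - 7*x - 4*y + 1 is:
H = [[6, 6], [6, 8]]
Trace = 6 + 8 = 14
Determinant = 6*8 - (6)^2 = 12
Discriminant = (14)^2 - 4*12 = 148.0
Eigenvalues: lambda_1 = 0.9172, lambda_2 = 13.0828
The function is convex.

1
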